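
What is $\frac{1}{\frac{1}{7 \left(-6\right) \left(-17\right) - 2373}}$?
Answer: $-1659$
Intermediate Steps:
$\frac{1}{\frac{1}{7 \left(-6\right) \left(-17\right) - 2373}} = \frac{1}{\frac{1}{\left(-42\right) \left(-17\right) - 2373}} = \frac{1}{\frac{1}{714 - 2373}} = \frac{1}{\frac{1}{-1659}} = \frac{1}{- \frac{1}{1659}} = -1659$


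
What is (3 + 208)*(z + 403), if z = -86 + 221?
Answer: 113518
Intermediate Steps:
z = 135
(3 + 208)*(z + 403) = (3 + 208)*(135 + 403) = 211*538 = 113518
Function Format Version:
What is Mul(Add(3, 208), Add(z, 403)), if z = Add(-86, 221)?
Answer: 113518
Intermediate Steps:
z = 135
Mul(Add(3, 208), Add(z, 403)) = Mul(Add(3, 208), Add(135, 403)) = Mul(211, 538) = 113518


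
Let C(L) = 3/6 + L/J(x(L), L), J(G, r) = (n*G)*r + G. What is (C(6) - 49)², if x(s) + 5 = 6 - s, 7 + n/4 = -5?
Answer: 19371907489/8236900 ≈ 2351.8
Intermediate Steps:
n = -48 (n = -28 + 4*(-5) = -28 - 20 = -48)
x(s) = 1 - s (x(s) = -5 + (6 - s) = 1 - s)
J(G, r) = G - 48*G*r (J(G, r) = (-48*G)*r + G = -48*G*r + G = G - 48*G*r)
C(L) = ½ + L/((1 - L)*(1 - 48*L)) (C(L) = 3/6 + L/(((1 - L)*(1 - 48*L))) = 3*(⅙) + L*(1/((1 - L)*(1 - 48*L))) = ½ + L/((1 - L)*(1 - 48*L)))
(C(6) - 49)² = ((1 - 47*6 + 48*6²)/(2*(1 - 49*6 + 48*6²)) - 49)² = ((1 - 282 + 48*36)/(2*(1 - 294 + 48*36)) - 49)² = ((1 - 282 + 1728)/(2*(1 - 294 + 1728)) - 49)² = ((½)*1447/1435 - 49)² = ((½)*(1/1435)*1447 - 49)² = (1447/2870 - 49)² = (-139183/2870)² = 19371907489/8236900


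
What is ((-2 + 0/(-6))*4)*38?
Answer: -304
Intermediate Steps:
((-2 + 0/(-6))*4)*38 = ((-2 + 0*(-⅙))*4)*38 = ((-2 + 0)*4)*38 = -2*4*38 = -8*38 = -304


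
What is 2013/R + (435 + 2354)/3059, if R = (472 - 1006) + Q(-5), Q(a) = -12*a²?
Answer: -1277247/850402 ≈ -1.5019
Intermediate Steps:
R = -834 (R = (472 - 1006) - 12*(-5)² = -534 - 12*25 = -534 - 300 = -834)
2013/R + (435 + 2354)/3059 = 2013/(-834) + (435 + 2354)/3059 = 2013*(-1/834) + 2789*(1/3059) = -671/278 + 2789/3059 = -1277247/850402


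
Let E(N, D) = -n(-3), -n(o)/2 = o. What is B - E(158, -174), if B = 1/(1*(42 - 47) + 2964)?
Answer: 17755/2959 ≈ 6.0003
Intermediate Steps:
B = 1/2959 (B = 1/(1*(-5) + 2964) = 1/(-5 + 2964) = 1/2959 ≈ 0.00033795)
n(o) = -2*o
E(N, D) = -6 (E(N, D) = -(-2)*(-3) = -1*6 = -6)
B - E(158, -174) = 1/2959 - 1*(-6) = 1/2959 + 6 = 17755/2959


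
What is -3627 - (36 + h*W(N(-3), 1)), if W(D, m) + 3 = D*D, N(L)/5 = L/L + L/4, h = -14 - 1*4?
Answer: -29511/8 ≈ -3688.9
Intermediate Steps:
h = -18 (h = -14 - 4 = -18)
N(L) = 5 + 5*L/4 (N(L) = 5*(L/L + L/4) = 5*(1 + L*(1/4)) = 5*(1 + L/4) = 5 + 5*L/4)
W(D, m) = -3 + D**2 (W(D, m) = -3 + D*D = -3 + D**2)
-3627 - (36 + h*W(N(-3), 1)) = -3627 - (36 - 18*(-3 + (5 + (5/4)*(-3))**2)) = -3627 - (36 - 18*(-3 + (5 - 15/4)**2)) = -3627 - (36 - 18*(-3 + (5/4)**2)) = -3627 - (36 - 18*(-3 + 25/16)) = -3627 - (36 - 18*(-23/16)) = -3627 - (36 + 207/8) = -3627 - 1*495/8 = -3627 - 495/8 = -29511/8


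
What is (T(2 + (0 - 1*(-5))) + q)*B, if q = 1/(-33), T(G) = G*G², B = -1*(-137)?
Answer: 1550566/33 ≈ 46987.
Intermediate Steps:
B = 137
T(G) = G³
q = -1/33 ≈ -0.030303
(T(2 + (0 - 1*(-5))) + q)*B = ((2 + (0 - 1*(-5)))³ - 1/33)*137 = ((2 + (0 + 5))³ - 1/33)*137 = ((2 + 5)³ - 1/33)*137 = (7³ - 1/33)*137 = (343 - 1/33)*137 = (11318/33)*137 = 1550566/33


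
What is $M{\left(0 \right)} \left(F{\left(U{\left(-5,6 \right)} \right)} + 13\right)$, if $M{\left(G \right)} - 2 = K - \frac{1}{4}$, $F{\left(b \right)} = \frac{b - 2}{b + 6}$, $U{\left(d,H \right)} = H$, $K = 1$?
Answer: $\frac{110}{3} \approx 36.667$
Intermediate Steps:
$F{\left(b \right)} = \frac{-2 + b}{6 + b}$
$M{\left(G \right)} = \frac{11}{4}$ ($M{\left(G \right)} = 2 + \left(1 - \frac{1}{4}\right) = 2 + \frac{3}{4} = \frac{11}{4}$)
$M{\left(0 \right)} \left(F{\left(U{\left(-5,6 \right)} \right)} + 13\right) = \frac{11 \left(\frac{-2 + 6}{6 + 6} + 13\right)}{4} = \frac{11 \left(\frac{1}{12} \cdot 4 + 13\right)}{4} = \frac{11 \left(\frac{1}{3} + 13\right)}{4} = \frac{11}{4} \cdot \frac{40}{3} = \frac{110}{3}$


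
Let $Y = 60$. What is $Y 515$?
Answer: $30900$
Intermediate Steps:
$Y 515 = 60 \cdot 515 = 30900$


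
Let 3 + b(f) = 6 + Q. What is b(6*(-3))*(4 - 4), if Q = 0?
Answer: 0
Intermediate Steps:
b(f) = 3 (b(f) = -3 + (6 + 0) = -3 + 6 = 3)
b(6*(-3))*(4 - 4) = 3*(4 - 4) = 3*0 = 0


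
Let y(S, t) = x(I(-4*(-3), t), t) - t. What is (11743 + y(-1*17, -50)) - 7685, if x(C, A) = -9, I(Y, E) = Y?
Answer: 4099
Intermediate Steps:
y(S, t) = -9 - t
(11743 + y(-1*17, -50)) - 7685 = (11743 + (-9 - 1*(-50))) - 7685 = (11743 + (-9 + 50)) - 7685 = (11743 + 41) - 7685 = 11784 - 7685 = 4099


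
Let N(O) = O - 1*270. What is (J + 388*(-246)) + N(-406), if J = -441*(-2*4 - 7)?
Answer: -89509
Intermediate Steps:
N(O) = -270 + O (N(O) = O - 270 = -270 + O)
J = 6615 (J = -441*(-8 - 7) = -441*(-15) = 6615)
(J + 388*(-246)) + N(-406) = (6615 + 388*(-246)) + (-270 - 406) = (6615 - 95448) - 676 = -88833 - 676 = -89509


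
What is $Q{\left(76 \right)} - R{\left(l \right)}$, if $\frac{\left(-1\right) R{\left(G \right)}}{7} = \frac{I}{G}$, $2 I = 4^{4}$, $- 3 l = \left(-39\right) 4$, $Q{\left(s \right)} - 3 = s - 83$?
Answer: $\frac{172}{13} \approx 13.231$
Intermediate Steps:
$Q{\left(s \right)} = -80 + s$ ($Q{\left(s \right)} = 3 + \left(s - 83\right) = 3 + \left(-83 + s\right) = -80 + s$)
$l = 52$ ($l = - \frac{\left(-39\right) 4}{3} = \left(- \frac{1}{3}\right) \left(-156\right) = 52$)
$I = 128$ ($I = \frac{4^{4}}{2} = \frac{1}{2} \cdot 256 = 128$)
$R{\left(G \right)} = - \frac{896}{G}$ ($R{\left(G \right)} = - 7 \frac{128}{G} = - \frac{896}{G}$)
$Q{\left(76 \right)} - R{\left(l \right)} = \left(-80 + 76\right) - - \frac{896}{52} = -4 - \left(-896\right) \frac{1}{52} = -4 - - \frac{224}{13} = -4 + \frac{224}{13} = \frac{172}{13}$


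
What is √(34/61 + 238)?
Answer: 2*√221918/61 ≈ 15.445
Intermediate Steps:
√(34/61 + 238) = √(14552/61) = 2*√221918/61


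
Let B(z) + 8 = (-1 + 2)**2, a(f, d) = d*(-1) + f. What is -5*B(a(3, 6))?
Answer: 35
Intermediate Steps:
a(f, d) = f - d (a(f, d) = -d + f = f - d)
B(z) = -7 (B(z) = -8 + (-1 + 2)**2 = -8 + 1**2 = -8 + 1 = -7)
-5*B(a(3, 6)) = -5*(-7) = 35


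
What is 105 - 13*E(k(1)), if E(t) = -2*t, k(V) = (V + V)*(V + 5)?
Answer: 417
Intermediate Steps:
k(V) = 2*V*(5 + V) (k(V) = (2*V)*(5 + V) = 2*V*(5 + V))
105 - 13*E(k(1)) = 105 - (-26)*2*1*(5 + 1) = 105 - (-26)*2*1*6 = 105 - (-26)*12 = 105 - 13*(-24) = 105 + 312 = 417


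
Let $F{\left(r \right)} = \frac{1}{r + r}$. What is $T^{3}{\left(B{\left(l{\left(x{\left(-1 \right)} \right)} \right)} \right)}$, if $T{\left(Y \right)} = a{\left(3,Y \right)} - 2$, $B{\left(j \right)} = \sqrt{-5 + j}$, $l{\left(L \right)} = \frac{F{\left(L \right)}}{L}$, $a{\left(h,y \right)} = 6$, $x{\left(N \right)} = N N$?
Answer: $64$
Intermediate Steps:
$x{\left(N \right)} = N^{2}$
$F{\left(r \right)} = \frac{1}{2 r}$
$l{\left(L \right)} = \frac{1}{2 L^{2}}$ ($l{\left(L \right)} = \frac{\frac{1}{2} \frac{1}{L}}{L} = \frac{1}{2 L^{2}}$)
$T{\left(Y \right)} = 4$ ($T{\left(Y \right)} = 6 - 2 = 4$)
$T^{3}{\left(B{\left(l{\left(x{\left(-1 \right)} \right)} \right)} \right)} = 4^{3} = 64$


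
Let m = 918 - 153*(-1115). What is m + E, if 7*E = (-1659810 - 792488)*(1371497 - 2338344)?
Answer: 338714023571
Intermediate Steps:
m = 171513 (m = 918 + 170595 = 171513)
E = 338713852058 (E = ((-1659810 - 792488)*(1371497 - 2338344))/7 = (-2452298*(-966847))/7 = (⅐)*2370996964406 = 338713852058)
m + E = 171513 + 338713852058 = 338714023571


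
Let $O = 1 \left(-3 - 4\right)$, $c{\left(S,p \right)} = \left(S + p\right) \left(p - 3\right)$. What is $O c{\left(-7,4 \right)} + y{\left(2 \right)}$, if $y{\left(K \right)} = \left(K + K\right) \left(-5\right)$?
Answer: $1$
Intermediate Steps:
$c{\left(S,p \right)} = \left(-3 + p\right) \left(S + p\right)$ ($c{\left(S,p \right)} = \left(S + p\right) \left(-3 + p\right) = \left(-3 + p\right) \left(S + p\right)$)
$y{\left(K \right)} = - 10 K$ ($y{\left(K \right)} = 2 K \left(-5\right) = - 10 K$)
$O = -7$ ($O = 1 \left(-7\right) = -7$)
$O c{\left(-7,4 \right)} + y{\left(2 \right)} = - 7 \left(4^{2} - -21 - 12 - 28\right) - 20 = - 7 \left(16 + 21 - 12 - 28\right) - 20 = \left(-7\right) \left(-3\right) - 20 = 21 - 20 = 1$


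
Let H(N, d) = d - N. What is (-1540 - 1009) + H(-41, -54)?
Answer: -2562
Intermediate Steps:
(-1540 - 1009) + H(-41, -54) = (-1540 - 1009) + (-54 - 1*(-41)) = -2549 + (-54 + 41) = -2549 - 13 = -2562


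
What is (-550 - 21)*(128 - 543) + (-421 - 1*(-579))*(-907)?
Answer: 93659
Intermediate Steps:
(-550 - 21)*(128 - 543) + (-421 - 1*(-579))*(-907) = -571*(-415) + (-421 + 579)*(-907) = 236965 + 158*(-907) = 236965 - 143306 = 93659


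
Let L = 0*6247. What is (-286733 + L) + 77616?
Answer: -209117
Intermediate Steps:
L = 0
(-286733 + L) + 77616 = (-286733 + 0) + 77616 = -286733 + 77616 = -209117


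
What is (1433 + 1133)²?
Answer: 6584356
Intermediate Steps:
(1433 + 1133)² = 2566² = 6584356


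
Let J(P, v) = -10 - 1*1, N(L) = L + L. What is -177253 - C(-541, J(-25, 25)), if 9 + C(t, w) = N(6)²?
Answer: -177388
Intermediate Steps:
N(L) = 2*L
J(P, v) = -11 (J(P, v) = -10 - 1 = -11)
C(t, w) = 135 (C(t, w) = -9 + (2*6)² = -9 + 12² = -9 + 144 = 135)
-177253 - C(-541, J(-25, 25)) = -177253 - 1*135 = -177253 - 135 = -177388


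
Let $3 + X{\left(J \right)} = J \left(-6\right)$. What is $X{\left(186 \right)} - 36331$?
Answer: $-37450$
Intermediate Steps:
$X{\left(J \right)} = -3 - 6 J$ ($X{\left(J \right)} = -3 + J \left(-6\right) = -3 - 6 J$)
$X{\left(186 \right)} - 36331 = \left(-3 - 1116\right) - 36331 = -1119 - 36331 = -37450$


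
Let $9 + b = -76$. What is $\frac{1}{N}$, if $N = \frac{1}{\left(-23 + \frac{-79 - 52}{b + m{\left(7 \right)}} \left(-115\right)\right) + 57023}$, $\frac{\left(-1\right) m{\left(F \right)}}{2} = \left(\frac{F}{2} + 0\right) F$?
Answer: $\frac{7622935}{134} \approx 56888.0$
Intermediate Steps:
$m{\left(F \right)} = - F^{2}$ ($m{\left(F \right)} = - 2 \left(\frac{F}{2} + 0\right) F = - 2 \frac{F}{2} F = - 2 \frac{F^{2}}{2} = - F^{2}$)
$b = -85$ ($b = -9 - 76 = -85$)
$N = \frac{134}{7622935}$ ($N = \frac{1}{\left(-23 + \frac{-79 - 52}{-85 - 7^{2}} \left(-115\right)\right) + 57023} = \frac{1}{\left(-23 + - \frac{131}{-85 - 49} \left(-115\right)\right) + 57023} = \frac{1}{\left(-23 + - \frac{131}{-134} \left(-115\right)\right) + 57023} = \frac{1}{\left(-23 + \left(-131\right) \left(- \frac{1}{134}\right) \left(-115\right)\right) + 57023} = \frac{1}{\left(-23 + \frac{131}{134} \left(-115\right)\right) + 57023} = \frac{1}{\left(-23 - \frac{15065}{134}\right) + 57023} = \frac{1}{- \frac{18147}{134} + 57023} = \frac{1}{\frac{7622935}{134}} = \frac{134}{7622935} \approx 1.7579 \cdot 10^{-5}$)
$\frac{1}{N} = \frac{1}{\frac{134}{7622935}} = \frac{7622935}{134}$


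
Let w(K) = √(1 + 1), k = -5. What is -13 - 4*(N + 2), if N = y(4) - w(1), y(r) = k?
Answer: -1 + 4*√2 ≈ 4.6569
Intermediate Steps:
w(K) = √2
y(r) = -5
N = -5 - √2 ≈ -6.4142
-13 - 4*(N + 2) = -13 - 4*((-5 - √2) + 2) = -13 - 4*(-3 - √2) = -13 - 2*(-6 - 2*√2) = -13 + (12 + 4*√2) = -1 + 4*√2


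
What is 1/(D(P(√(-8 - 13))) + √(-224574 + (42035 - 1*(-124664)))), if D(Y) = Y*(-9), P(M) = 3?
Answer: -27/58604 - 5*I*√2315/58604 ≈ -0.00046072 - 0.004105*I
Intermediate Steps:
D(Y) = -9*Y
1/(D(P(√(-8 - 13))) + √(-224574 + (42035 - 1*(-124664)))) = 1/(-9*3 + √(-224574 + (42035 - 1*(-124664)))) = 1/(-27 + √(-224574 + (42035 + 124664))) = 1/(-27 + √(-224574 + 166699)) = 1/(-27 + √(-57875)) = 1/(-27 + 5*I*√2315)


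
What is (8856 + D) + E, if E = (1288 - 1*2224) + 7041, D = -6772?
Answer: 8189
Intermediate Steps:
E = 6105 (E = (1288 - 2224) + 7041 = -936 + 7041 = 6105)
(8856 + D) + E = (8856 - 6772) + 6105 = 2084 + 6105 = 8189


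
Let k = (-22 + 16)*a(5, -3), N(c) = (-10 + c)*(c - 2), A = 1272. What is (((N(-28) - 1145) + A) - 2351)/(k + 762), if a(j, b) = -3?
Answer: -271/195 ≈ -1.3897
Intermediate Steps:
N(c) = (-10 + c)*(-2 + c)
k = 18 (k = (-22 + 16)*(-3) = -6*(-3) = 18)
(((N(-28) - 1145) + A) - 2351)/(k + 762) = ((((20 + (-28)² - 12*(-28)) - 1145) + 1272) - 2351)/(18 + 762) = ((((20 + 784 + 336) - 1145) + 1272) - 2351)/780 = (((1140 - 1145) + 1272) - 2351)*(1/780) = ((-5 + 1272) - 2351)*(1/780) = (1267 - 2351)*(1/780) = -1084*1/780 = -271/195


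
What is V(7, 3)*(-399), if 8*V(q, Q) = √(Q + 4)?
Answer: -399*√7/8 ≈ -131.96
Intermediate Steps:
V(q, Q) = √(4 + Q)/8 (V(q, Q) = √(Q + 4)/8 = √(4 + Q)/8)
V(7, 3)*(-399) = (√(4 + 3)/8)*(-399) = (√7/8)*(-399) = -399*√7/8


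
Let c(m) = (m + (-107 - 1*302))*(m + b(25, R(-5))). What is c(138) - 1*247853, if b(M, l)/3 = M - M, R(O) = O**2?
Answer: -285251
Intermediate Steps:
b(M, l) = 0 (b(M, l) = 3*(M - M) = 3*0 = 0)
c(m) = m*(-409 + m) (c(m) = (m + (-107 - 1*302))*(m + 0) = (m + (-107 - 302))*m = (m - 409)*m = (-409 + m)*m = m*(-409 + m))
c(138) - 1*247853 = 138*(-409 + 138) - 1*247853 = 138*(-271) - 247853 = -37398 - 247853 = -285251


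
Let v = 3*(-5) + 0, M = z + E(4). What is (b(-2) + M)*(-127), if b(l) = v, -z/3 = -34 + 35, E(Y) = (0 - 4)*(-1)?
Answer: 1778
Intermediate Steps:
E(Y) = 4 (E(Y) = -4*(-1) = 4)
z = -3 (z = -3*(-34 + 35) = -3*1 = -3)
M = 1 (M = -3 + 4 = 1)
v = -15 (v = -15 + 0 = -15)
b(l) = -15
(b(-2) + M)*(-127) = (-15 + 1)*(-127) = -14*(-127) = 1778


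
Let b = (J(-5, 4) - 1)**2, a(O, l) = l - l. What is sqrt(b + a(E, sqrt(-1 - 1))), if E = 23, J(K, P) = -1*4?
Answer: 5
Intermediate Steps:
J(K, P) = -4
a(O, l) = 0
b = 25 (b = (-4 - 1)**2 = (-5)**2 = 25)
sqrt(b + a(E, sqrt(-1 - 1))) = sqrt(25 + 0) = sqrt(25) = 5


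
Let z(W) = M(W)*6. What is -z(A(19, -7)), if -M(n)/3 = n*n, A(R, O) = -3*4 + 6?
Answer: 648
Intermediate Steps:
A(R, O) = -6 (A(R, O) = -12 + 6 = -6)
M(n) = -3*n**2 (M(n) = -3*n*n = -3*n**2)
z(W) = -18*W**2 (z(W) = -3*W**2*6 = -18*W**2)
-z(A(19, -7)) = -(-18)*(-6)**2 = -(-18)*36 = -1*(-648) = 648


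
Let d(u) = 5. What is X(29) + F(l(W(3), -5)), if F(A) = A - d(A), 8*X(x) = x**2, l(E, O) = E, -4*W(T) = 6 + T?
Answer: 783/8 ≈ 97.875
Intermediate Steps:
W(T) = -3/2 - T/4 (W(T) = -(6 + T)/4 = -3/2 - T/4)
X(x) = x**2/8
F(A) = -5 + A (F(A) = A - 1*5 = A - 5 = -5 + A)
X(29) + F(l(W(3), -5)) = (1/8)*29**2 + (-5 + (-3/2 - 1/4*3)) = (1/8)*841 + (-5 + (-3/2 - 3/4)) = 841/8 + (-5 - 9/4) = 841/8 - 29/4 = 783/8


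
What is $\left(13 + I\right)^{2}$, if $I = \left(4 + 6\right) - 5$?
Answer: $324$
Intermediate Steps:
$I = 5$ ($I = 10 - 5 = 5$)
$\left(13 + I\right)^{2} = \left(13 + 5\right)^{2} = 18^{2} = 324$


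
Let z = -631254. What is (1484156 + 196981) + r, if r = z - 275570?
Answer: 774313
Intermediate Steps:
r = -906824 (r = -631254 - 275570 = -906824)
(1484156 + 196981) + r = (1484156 + 196981) - 906824 = 1681137 - 906824 = 774313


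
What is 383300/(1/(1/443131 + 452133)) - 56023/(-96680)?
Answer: 7424612635414893784013/42841905080 ≈ 1.7330e+11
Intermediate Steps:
383300/(1/(1/443131 + 452133)) - 56023/(-96680) = 383300/(1/(1/443131 + 452133)) - 56023*(-1/96680) = 383300/(1/(200354148424/443131)) + 56023/96680 = 383300/(443131/200354148424) + 56023/96680 = 383300*(200354148424/443131) + 56023/96680 = 76795745090919200/443131 + 56023/96680 = 7424612635414893784013/42841905080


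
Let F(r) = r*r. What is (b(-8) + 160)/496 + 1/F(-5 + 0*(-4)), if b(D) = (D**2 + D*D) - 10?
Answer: 3723/6200 ≈ 0.60048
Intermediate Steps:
F(r) = r**2
b(D) = -10 + 2*D**2 (b(D) = (D**2 + D**2) - 10 = 2*D**2 - 10 = -10 + 2*D**2)
(b(-8) + 160)/496 + 1/F(-5 + 0*(-4)) = ((-10 + 2*(-8)**2) + 160)/496 + 1/((-5 + 0*(-4))**2) = ((-10 + 2*64) + 160)*(1/496) + 1/((-5 + 0)**2) = ((-10 + 128) + 160)*(1/496) + 1/((-5)**2) = (118 + 160)*(1/496) + 1/25 = 278*(1/496) + 1/25 = 139/248 + 1/25 = 3723/6200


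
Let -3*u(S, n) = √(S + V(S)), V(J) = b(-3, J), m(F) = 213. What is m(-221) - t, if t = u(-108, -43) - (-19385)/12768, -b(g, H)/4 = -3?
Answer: 2700199/12768 + 4*I*√6/3 ≈ 211.48 + 3.266*I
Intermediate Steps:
b(g, H) = 12 (b(g, H) = -4*(-3) = 12)
V(J) = 12
u(S, n) = -√(12 + S)/3 (u(S, n) = -√(S + 12)/3 = -√(12 + S)/3)
t = 19385/12768 - 4*I*√6/3 (t = -√(12 - 108)/3 - (-19385)/12768 = -4*I*√6/3 - (-19385)/12768 = -4*I*√6/3 - 1*(-19385/12768) = -4*I*√6/3 + 19385/12768 = 19385/12768 - 4*I*√6/3 ≈ 1.5182 - 3.266*I)
m(-221) - t = 213 - (19385/12768 - 4*I*√6/3) = 213 + (-19385/12768 + 4*I*√6/3) = 2700199/12768 + 4*I*√6/3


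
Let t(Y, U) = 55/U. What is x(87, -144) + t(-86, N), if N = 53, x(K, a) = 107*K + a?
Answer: 485800/53 ≈ 9166.0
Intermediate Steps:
x(K, a) = a + 107*K
x(87, -144) + t(-86, N) = (-144 + 107*87) + 55/53 = (-144 + 9309) + 55*(1/53) = 9165 + 55/53 = 485800/53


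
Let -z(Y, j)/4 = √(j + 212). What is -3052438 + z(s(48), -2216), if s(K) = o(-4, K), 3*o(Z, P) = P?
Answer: -3052438 - 8*I*√501 ≈ -3.0524e+6 - 179.06*I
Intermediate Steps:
o(Z, P) = P/3
s(K) = K/3
z(Y, j) = -4*√(212 + j) (z(Y, j) = -4*√(j + 212) = -4*√(212 + j))
-3052438 + z(s(48), -2216) = -3052438 - 4*√(212 - 2216) = -3052438 - 8*I*√501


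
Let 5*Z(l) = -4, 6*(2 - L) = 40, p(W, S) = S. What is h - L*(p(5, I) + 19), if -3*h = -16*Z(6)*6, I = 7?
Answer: 1436/15 ≈ 95.733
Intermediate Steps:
L = -14/3 (L = 2 - ⅙*40 = 2 - 20/3 = -14/3 ≈ -4.6667)
Z(l) = -⅘ (Z(l) = (⅕)*(-4) = -⅘)
h = -128/5 (h = -(-16*(-⅘))*6/3 = -64*6/15 = -⅓*384/5 = -128/5 ≈ -25.600)
h - L*(p(5, I) + 19) = -128/5 - (-14)*(7 + 19)/3 = -128/5 - (-14)*26/3 = -128/5 - 1*(-364/3) = -128/5 + 364/3 = 1436/15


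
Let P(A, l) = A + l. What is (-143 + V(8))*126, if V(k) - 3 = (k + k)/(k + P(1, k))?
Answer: -297864/17 ≈ -17521.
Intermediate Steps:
V(k) = 3 + 2*k/(1 + 2*k) (V(k) = 3 + (k + k)/(k + (1 + k)) = 3 + (2*k)/(1 + 2*k) = 3 + 2*k/(1 + 2*k))
(-143 + V(8))*126 = (-143 + (3 + 8*8)/(1 + 2*8))*126 = (-143 + (3 + 64)/(1 + 16))*126 = (-143 + 67/17)*126 = -2364/17*126 = -297864/17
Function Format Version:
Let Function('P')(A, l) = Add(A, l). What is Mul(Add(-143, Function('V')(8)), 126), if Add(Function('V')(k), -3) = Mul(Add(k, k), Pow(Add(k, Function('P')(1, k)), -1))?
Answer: Rational(-297864, 17) ≈ -17521.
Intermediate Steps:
Function('V')(k) = Add(3, Mul(2, k, Pow(Add(1, Mul(2, k)), -1))) (Function('V')(k) = Add(3, Mul(Add(k, k), Pow(Add(k, Add(1, k)), -1))) = Add(3, Mul(Mul(2, k), Pow(Add(1, Mul(2, k)), -1))) = Add(3, Mul(2, k, Pow(Add(1, Mul(2, k)), -1))))
Mul(Add(-143, Function('V')(8)), 126) = Mul(Add(-143, Mul(Pow(Add(1, Mul(2, 8)), -1), Add(3, Mul(8, 8)))), 126) = Mul(Add(-143, Mul(Pow(Add(1, 16), -1), Add(3, 64))), 126) = Mul(Add(-143, Mul(Pow(17, -1), 67)), 126) = Mul(Add(-143, Mul(Rational(1, 17), 67)), 126) = Mul(Add(-143, Rational(67, 17)), 126) = Mul(Rational(-2364, 17), 126) = Rational(-297864, 17)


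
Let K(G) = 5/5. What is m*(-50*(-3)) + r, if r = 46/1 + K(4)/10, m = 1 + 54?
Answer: 82961/10 ≈ 8296.1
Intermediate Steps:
K(G) = 1 (K(G) = 5*(⅕) = 1)
m = 55
r = 461/10 (r = 46/1 + 1/10 = 46*1 + 1*(⅒) = 46 + ⅒ = 461/10 ≈ 46.100)
m*(-50*(-3)) + r = 55*(-50*(-3)) + 461/10 = 55*150 + 461/10 = 8250 + 461/10 = 82961/10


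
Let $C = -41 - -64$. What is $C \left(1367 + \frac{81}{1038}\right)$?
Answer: $\frac{10879207}{346} \approx 31443.0$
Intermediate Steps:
$C = 23$ ($C = -41 + 64 = 23$)
$C \left(1367 + \frac{81}{1038}\right) = 23 \left(1367 + \frac{81}{1038}\right) = 23 \left(1367 + 81 \cdot \frac{1}{1038}\right) = 23 \left(1367 + \frac{27}{346}\right) = 23 \cdot \frac{473009}{346} = \frac{10879207}{346}$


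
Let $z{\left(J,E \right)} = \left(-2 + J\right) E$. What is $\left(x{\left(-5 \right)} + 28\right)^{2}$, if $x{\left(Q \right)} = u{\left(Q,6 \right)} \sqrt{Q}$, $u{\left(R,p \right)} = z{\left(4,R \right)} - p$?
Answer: $-496 - 896 i \sqrt{5} \approx -496.0 - 2003.5 i$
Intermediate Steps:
$z{\left(J,E \right)} = E \left(-2 + J\right)$
$u{\left(R,p \right)} = - p + 2 R$ ($u{\left(R,p \right)} = R \left(-2 + 4\right) - p = R 2 - p = 2 R - p = - p + 2 R$)
$x{\left(Q \right)} = \sqrt{Q} \left(-6 + 2 Q\right)$ ($x{\left(Q \right)} = \left(\left(-1\right) 6 + 2 Q\right) \sqrt{Q} = \left(-6 + 2 Q\right) \sqrt{Q} = \sqrt{Q} \left(-6 + 2 Q\right)$)
$\left(x{\left(-5 \right)} + 28\right)^{2} = \left(2 \sqrt{-5} \left(-3 - 5\right) + 28\right)^{2} = \left(2 i \sqrt{5} \left(-8\right) + 28\right)^{2} = \left(- 16 i \sqrt{5} + 28\right)^{2} = \left(28 - 16 i \sqrt{5}\right)^{2}$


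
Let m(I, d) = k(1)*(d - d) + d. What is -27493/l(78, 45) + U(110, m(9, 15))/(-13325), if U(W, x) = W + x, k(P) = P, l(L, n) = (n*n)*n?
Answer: -15109394/48569625 ≈ -0.31109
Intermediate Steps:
l(L, n) = n³ (l(L, n) = n²*n = n³)
m(I, d) = d (m(I, d) = 1*(d - d) + d = 1*0 + d = 0 + d = d)
-27493/l(78, 45) + U(110, m(9, 15))/(-13325) = -27493/(45³) + (110 + 15)/(-13325) = -27493/91125 + 125*(-1/13325) = -27493*1/91125 - 5/533 = -27493/91125 - 5/533 = -15109394/48569625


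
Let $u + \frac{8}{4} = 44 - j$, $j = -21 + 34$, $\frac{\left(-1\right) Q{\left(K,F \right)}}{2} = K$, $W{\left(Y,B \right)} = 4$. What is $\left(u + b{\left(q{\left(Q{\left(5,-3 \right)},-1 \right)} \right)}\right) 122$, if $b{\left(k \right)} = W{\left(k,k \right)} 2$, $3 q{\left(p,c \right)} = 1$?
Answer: $4514$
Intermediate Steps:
$Q{\left(K,F \right)} = - 2 K$
$q{\left(p,c \right)} = \frac{1}{3}$ ($q{\left(p,c \right)} = \frac{1}{3} \cdot 1 = \frac{1}{3}$)
$j = 13$
$u = 29$ ($u = -2 + \left(44 - 13\right) = -2 + 31 = 29$)
$b{\left(k \right)} = 8$ ($b{\left(k \right)} = 4 \cdot 2 = 8$)
$\left(u + b{\left(q{\left(Q{\left(5,-3 \right)},-1 \right)} \right)}\right) 122 = \left(29 + 8\right) 122 = 37 \cdot 122 = 4514$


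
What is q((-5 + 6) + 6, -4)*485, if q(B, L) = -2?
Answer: -970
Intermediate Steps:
q((-5 + 6) + 6, -4)*485 = -2*485 = -970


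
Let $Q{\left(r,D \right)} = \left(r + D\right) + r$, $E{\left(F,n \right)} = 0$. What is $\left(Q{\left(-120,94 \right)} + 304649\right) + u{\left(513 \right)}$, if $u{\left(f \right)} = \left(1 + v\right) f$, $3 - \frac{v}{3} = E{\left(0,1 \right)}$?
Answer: $309633$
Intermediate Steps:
$v = 9$ ($v = 9 - 0 = 9 + 0 = 9$)
$Q{\left(r,D \right)} = D + 2 r$ ($Q{\left(r,D \right)} = \left(D + r\right) + r = D + 2 r$)
$u{\left(f \right)} = 10 f$ ($u{\left(f \right)} = \left(1 + 9\right) f = 10 f$)
$\left(Q{\left(-120,94 \right)} + 304649\right) + u{\left(513 \right)} = \left(\left(94 + 2 \left(-120\right)\right) + 304649\right) + 10 \cdot 513 = \left(\left(94 - 240\right) + 304649\right) + 5130 = \left(-146 + 304649\right) + 5130 = 304503 + 5130 = 309633$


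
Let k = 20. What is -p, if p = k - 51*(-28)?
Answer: -1448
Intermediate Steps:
p = 1448 (p = 20 - 51*(-28) = 20 + 1428 = 1448)
-p = -1*1448 = -1448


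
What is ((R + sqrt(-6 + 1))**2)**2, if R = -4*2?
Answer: (8 - I*sqrt(5))**4 ≈ 2201.0 - 4221.7*I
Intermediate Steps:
R = -8
((R + sqrt(-6 + 1))**2)**2 = ((-8 + sqrt(-6 + 1))**2)**2 = ((-8 + sqrt(-5))**2)**2 = ((-8 + I*sqrt(5))**2)**2 = (-8 + I*sqrt(5))**4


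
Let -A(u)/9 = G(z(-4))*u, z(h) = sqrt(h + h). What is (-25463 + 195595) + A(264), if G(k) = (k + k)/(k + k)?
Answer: 167756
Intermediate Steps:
z(h) = sqrt(2)*sqrt(h) (z(h) = sqrt(2*h) = sqrt(2)*sqrt(h))
G(k) = 1 (G(k) = (2*k)/((2*k)) = (2*k)*(1/(2*k)) = 1)
A(u) = -9*u
(-25463 + 195595) + A(264) = (-25463 + 195595) - 9*264 = 170132 - 2376 = 167756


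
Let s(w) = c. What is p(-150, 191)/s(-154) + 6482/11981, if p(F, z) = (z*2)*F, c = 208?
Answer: -171290761/623012 ≈ -274.94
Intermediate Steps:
p(F, z) = 2*F*z (p(F, z) = (2*z)*F = 2*F*z)
s(w) = 208
p(-150, 191)/s(-154) + 6482/11981 = (2*(-150)*191)/208 + 6482/11981 = -57300*1/208 + 6482*(1/11981) = -14325/52 + 6482/11981 = -171290761/623012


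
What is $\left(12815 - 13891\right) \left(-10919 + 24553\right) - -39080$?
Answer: $-14631104$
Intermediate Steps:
$\left(12815 - 13891\right) \left(-10919 + 24553\right) - -39080 = \left(-1076\right) 13634 + 39080 = -14670184 + 39080 = -14631104$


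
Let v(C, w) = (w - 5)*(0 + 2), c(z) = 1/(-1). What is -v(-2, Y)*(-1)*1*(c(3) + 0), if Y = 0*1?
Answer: 10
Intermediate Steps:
c(z) = -1
Y = 0
v(C, w) = -10 + 2*w (v(C, w) = (-5 + w)*2 = -10 + 2*w)
-v(-2, Y)*(-1)*1*(c(3) + 0) = -(-10 + 2*0)*(-1)*1*(-1 + 0) = -(-10 + 0)*(-1)*1*(-1) = -(-10*(-1))*(-1) = -10*(-1) = -1*(-10) = 10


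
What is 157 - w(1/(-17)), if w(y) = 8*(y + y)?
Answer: 2685/17 ≈ 157.94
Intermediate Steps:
w(y) = 16*y (w(y) = 8*(2*y) = 16*y)
157 - w(1/(-17)) = 157 - 16/(-17) = 157 - 16*(-1)/17 = 157 - 1*(-16/17) = 157 + 16/17 = 2685/17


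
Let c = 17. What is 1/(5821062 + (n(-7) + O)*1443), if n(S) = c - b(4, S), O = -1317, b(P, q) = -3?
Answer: 1/3949491 ≈ 2.5320e-7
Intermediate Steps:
n(S) = 20 (n(S) = 17 - 1*(-3) = 17 + 3 = 20)
1/(5821062 + (n(-7) + O)*1443) = 1/(5821062 + (20 - 1317)*1443) = 1/(5821062 - 1297*1443) = 1/(5821062 - 1871571) = 1/3949491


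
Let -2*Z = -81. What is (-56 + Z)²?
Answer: 961/4 ≈ 240.25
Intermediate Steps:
Z = 81/2 (Z = -½*(-81) = 81/2 ≈ 40.500)
(-56 + Z)² = (-56 + 81/2)² = (-31/2)² = 961/4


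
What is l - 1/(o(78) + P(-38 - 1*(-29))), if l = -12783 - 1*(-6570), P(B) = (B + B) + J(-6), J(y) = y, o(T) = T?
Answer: -335503/54 ≈ -6213.0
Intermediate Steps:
P(B) = -6 + 2*B (P(B) = (B + B) - 6 = 2*B - 6 = -6 + 2*B)
l = -6213 (l = -12783 + 6570 = -6213)
l - 1/(o(78) + P(-38 - 1*(-29))) = -6213 - 1/(78 + (-6 + 2*(-38 - 1*(-29)))) = -6213 - 1/(78 + (-6 + 2*(-38 + 29))) = -6213 - 1/(78 + (-6 + 2*(-9))) = -6213 - 1/(78 + (-6 - 18)) = -6213 - 1/(78 - 24) = -6213 - 1/54 = -335503/54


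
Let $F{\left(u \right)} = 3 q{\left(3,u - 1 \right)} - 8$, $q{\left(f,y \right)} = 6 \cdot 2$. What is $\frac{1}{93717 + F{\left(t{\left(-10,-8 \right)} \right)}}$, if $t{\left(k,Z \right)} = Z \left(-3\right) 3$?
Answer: $\frac{1}{93745} \approx 1.0667 \cdot 10^{-5}$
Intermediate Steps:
$q{\left(f,y \right)} = 12$
$t{\left(k,Z \right)} = - 9 Z$ ($t{\left(k,Z \right)} = - 3 Z 3 = - 9 Z$)
$F{\left(u \right)} = 28$ ($F{\left(u \right)} = 3 \cdot 12 - 8 = 36 - 8 = 28$)
$\frac{1}{93717 + F{\left(t{\left(-10,-8 \right)} \right)}} = \frac{1}{93717 + 28} = \frac{1}{93745}$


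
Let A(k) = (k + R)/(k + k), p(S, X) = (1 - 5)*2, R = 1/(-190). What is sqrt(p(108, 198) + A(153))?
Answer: 7*I*sqrt(14371885)/9690 ≈ 2.7386*I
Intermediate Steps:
R = -1/190 ≈ -0.0052632
p(S, X) = -8 (p(S, X) = -4*2 = -8)
A(k) = (-1/190 + k)/(2*k) (A(k) = (k - 1/190)/(k + k) = (-1/190 + k)/((2*k)) = (-1/190 + k)*(1/(2*k)) = (-1/190 + k)/(2*k))
sqrt(p(108, 198) + A(153)) = sqrt(-8 + (1/380)*(-1 + 190*153)/153) = sqrt(-8 + (1/380)*(1/153)*(-1 + 29070)) = sqrt(-8 + (1/380)*(1/153)*29069) = sqrt(-8 + 29069/58140) = sqrt(-436051/58140) = 7*I*sqrt(14371885)/9690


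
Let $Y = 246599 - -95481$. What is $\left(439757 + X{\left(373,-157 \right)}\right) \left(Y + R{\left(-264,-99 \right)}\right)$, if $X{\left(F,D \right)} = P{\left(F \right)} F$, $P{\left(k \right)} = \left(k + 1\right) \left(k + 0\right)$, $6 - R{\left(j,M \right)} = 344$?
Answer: $17932570733226$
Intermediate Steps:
$R{\left(j,M \right)} = -338$ ($R{\left(j,M \right)} = 6 - 344 = -338$)
$Y = 342080$ ($Y = 246599 + 95481 = 342080$)
$P{\left(k \right)} = k \left(1 + k\right)$ ($P{\left(k \right)} = \left(1 + k\right) k = k \left(1 + k\right)$)
$X{\left(F,D \right)} = F^{2} \left(1 + F\right)$ ($X{\left(F,D \right)} = F \left(1 + F\right) F = F^{2} \left(1 + F\right)$)
$\left(439757 + X{\left(373,-157 \right)}\right) \left(Y + R{\left(-264,-99 \right)}\right) = \left(439757 + 373^{2} \left(1 + 373\right)\right) \left(342080 - 338\right) = \left(439757 + 139129 \cdot 374\right) 341742 = \left(439757 + 52034246\right) 341742 = 52474003 \cdot 341742 = 17932570733226$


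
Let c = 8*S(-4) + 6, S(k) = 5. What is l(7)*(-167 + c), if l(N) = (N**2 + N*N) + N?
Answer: -12705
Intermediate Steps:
c = 46 (c = 8*5 + 6 = 40 + 6 = 46)
l(N) = N + 2*N**2 (l(N) = (N**2 + N**2) + N = 2*N**2 + N = N + 2*N**2)
l(7)*(-167 + c) = (7*(1 + 2*7))*(-167 + 46) = (7*(1 + 14))*(-121) = (7*15)*(-121) = 105*(-121) = -12705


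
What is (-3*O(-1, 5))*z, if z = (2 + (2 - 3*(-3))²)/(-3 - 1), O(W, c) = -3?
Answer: -1107/4 ≈ -276.75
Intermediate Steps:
z = -123/4 (z = (2 + (2 + 9)²)/(-4) = (2 + 11²)*(-¼) = (2 + 121)*(-¼) = 123*(-¼) = -123/4 ≈ -30.750)
(-3*O(-1, 5))*z = -3*(-3)*(-123/4) = 9*(-123/4) = -1107/4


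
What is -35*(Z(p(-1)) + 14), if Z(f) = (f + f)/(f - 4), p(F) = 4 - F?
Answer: -840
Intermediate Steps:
Z(f) = 2*f/(-4 + f) (Z(f) = (2*f)/(-4 + f) = 2*f/(-4 + f))
-35*(Z(p(-1)) + 14) = -35*(2*(4 - 1*(-1))/(-4 + (4 - 1*(-1))) + 14) = -35*(2*(4 + 1)/(-4 + (4 + 1)) + 14) = -35*(2*5/(-4 + 5) + 14) = -35*(2*5/1 + 14) = -35*(2*5*1 + 14) = -35*(10 + 14) = -35*24 = -840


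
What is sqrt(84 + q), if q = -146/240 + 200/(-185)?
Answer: sqrt(405659490)/2220 ≈ 9.0725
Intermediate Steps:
q = -7501/4440 (q = -146*1/240 + 200*(-1/185) = -73/120 - 40/37 = -7501/4440 ≈ -1.6894)
sqrt(84 + q) = sqrt(84 - 7501/4440) = sqrt(365459/4440) = sqrt(405659490)/2220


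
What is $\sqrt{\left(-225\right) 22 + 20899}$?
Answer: $\sqrt{15949} \approx 126.29$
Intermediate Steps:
$\sqrt{\left(-225\right) 22 + 20899} = \sqrt{-4950 + 20899} = \sqrt{15949}$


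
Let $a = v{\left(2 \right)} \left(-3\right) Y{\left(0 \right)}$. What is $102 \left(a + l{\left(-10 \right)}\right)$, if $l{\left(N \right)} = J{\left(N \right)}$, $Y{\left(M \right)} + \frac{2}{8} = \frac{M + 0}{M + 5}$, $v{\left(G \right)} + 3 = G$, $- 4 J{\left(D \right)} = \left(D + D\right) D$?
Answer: $- \frac{10353}{2} \approx -5176.5$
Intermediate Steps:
$J{\left(D \right)} = - \frac{D^{2}}{2}$ ($J{\left(D \right)} = - \frac{\left(D + D\right) D}{4} = - \frac{2 D D}{4} = - \frac{2 D^{2}}{4} = - \frac{D^{2}}{2}$)
$v{\left(G \right)} = -3 + G$
$Y{\left(M \right)} = - \frac{1}{4} + \frac{M}{5 + M}$ ($Y{\left(M \right)} = - \frac{1}{4} + \frac{M + 0}{M + 5} = - \frac{1}{4} + \frac{M}{5 + M}$)
$a = - \frac{3}{4}$ ($a = \left(-3 + 2\right) \left(-3\right) \frac{-5 + 3 \cdot 0}{4 \left(5 + 0\right)} = \left(-1\right) \left(-3\right) \frac{-5 + 0}{4 \cdot 5} = 3 \cdot \frac{1}{4} \cdot \frac{1}{5} \left(-5\right) = 3 \left(- \frac{1}{4}\right) = - \frac{3}{4} \approx -0.75$)
$l{\left(N \right)} = - \frac{N^{2}}{2}$
$102 \left(a + l{\left(-10 \right)}\right) = 102 \left(- \frac{3}{4} - \frac{\left(-10\right)^{2}}{2}\right) = 102 \left(- \frac{3}{4} - 50\right) = 102 \left(- \frac{203}{4}\right) = - \frac{10353}{2}$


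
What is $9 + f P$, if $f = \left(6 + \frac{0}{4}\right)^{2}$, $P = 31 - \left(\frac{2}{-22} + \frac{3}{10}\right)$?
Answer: $\frac{61461}{55} \approx 1117.5$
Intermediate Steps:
$P = \frac{3387}{110}$ ($P = 31 - \left(2 \left(- \frac{1}{22}\right) + 3 \cdot \frac{1}{10}\right) = 31 - \left(- \frac{1}{11} + \frac{3}{10}\right) = 31 - \frac{23}{110} = \frac{3387}{110} \approx 30.791$)
$f = 36$ ($f = \left(6 + 0 \cdot \frac{1}{4}\right)^{2} = \left(6 + 0\right)^{2} = 6^{2} = 36$)
$9 + f P = 9 + 36 \cdot \frac{3387}{110} = 9 + \frac{60966}{55} = \frac{61461}{55}$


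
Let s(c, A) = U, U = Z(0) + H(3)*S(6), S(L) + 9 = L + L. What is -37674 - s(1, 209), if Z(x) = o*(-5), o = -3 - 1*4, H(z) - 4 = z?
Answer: -37730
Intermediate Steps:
H(z) = 4 + z
S(L) = -9 + 2*L (S(L) = -9 + (L + L) = -9 + 2*L)
o = -7 (o = -3 - 4 = -7)
Z(x) = 35 (Z(x) = -7*(-5) = 35)
U = 56 (U = 35 + (4 + 3)*(-9 + 2*6) = 35 + 7*(-9 + 12) = 35 + 7*3 = 35 + 21 = 56)
s(c, A) = 56
-37674 - s(1, 209) = -37674 - 1*56 = -37674 - 56 = -37730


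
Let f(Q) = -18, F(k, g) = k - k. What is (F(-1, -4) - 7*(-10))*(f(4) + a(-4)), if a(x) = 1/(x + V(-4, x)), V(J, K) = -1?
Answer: -1274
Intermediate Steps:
F(k, g) = 0
a(x) = 1/(-1 + x) (a(x) = 1/(x - 1) = 1/(-1 + x))
(F(-1, -4) - 7*(-10))*(f(4) + a(-4)) = (0 - 7*(-10))*(-18 + 1/(-1 - 4)) = (0 + 70)*(-18 + 1/(-5)) = 70*(-18 - 1/5) = 70*(-91/5) = -1274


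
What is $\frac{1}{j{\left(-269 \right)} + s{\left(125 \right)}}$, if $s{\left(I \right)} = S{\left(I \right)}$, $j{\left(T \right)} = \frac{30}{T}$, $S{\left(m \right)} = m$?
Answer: $\frac{269}{33595} \approx 0.0080071$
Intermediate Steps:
$s{\left(I \right)} = I$
$\frac{1}{j{\left(-269 \right)} + s{\left(125 \right)}} = \frac{1}{\frac{30}{-269} + 125} = \frac{1}{30 \left(- \frac{1}{269}\right) + 125} = \frac{1}{- \frac{30}{269} + 125} = \frac{1}{\frac{33595}{269}} = \frac{269}{33595}$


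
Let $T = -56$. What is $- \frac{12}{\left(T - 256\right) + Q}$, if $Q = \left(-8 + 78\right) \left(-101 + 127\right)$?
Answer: $- \frac{3}{377} \approx -0.0079576$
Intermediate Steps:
$Q = 1820$ ($Q = 70 \cdot 26 = 1820$)
$- \frac{12}{\left(T - 256\right) + Q} = - \frac{12}{\left(-56 - 256\right) + 1820} = - \frac{12}{-312 + 1820} = - \frac{12}{1508} = \left(-12\right) \frac{1}{1508} = - \frac{3}{377}$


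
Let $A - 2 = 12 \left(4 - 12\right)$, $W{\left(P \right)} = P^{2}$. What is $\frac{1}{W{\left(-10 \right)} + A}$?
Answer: $\frac{1}{6} \approx 0.16667$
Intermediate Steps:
$A = -94$ ($A = 2 + 12 \left(4 - 12\right) = 2 + 12 \left(-8\right) = 2 - 96 = -94$)
$\frac{1}{W{\left(-10 \right)} + A} = \frac{1}{\left(-10\right)^{2} - 94} = \frac{1}{100 - 94} = \frac{1}{6}$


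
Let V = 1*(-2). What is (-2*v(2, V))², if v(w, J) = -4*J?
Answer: 256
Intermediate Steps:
V = -2
(-2*v(2, V))² = (-(-8)*(-2))² = (-2*8)² = (-16)² = 256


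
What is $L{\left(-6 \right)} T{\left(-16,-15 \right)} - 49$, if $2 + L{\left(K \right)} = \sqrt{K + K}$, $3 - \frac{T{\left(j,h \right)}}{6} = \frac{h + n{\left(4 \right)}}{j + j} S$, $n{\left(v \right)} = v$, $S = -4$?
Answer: $- \frac{203}{2} + \frac{105 i \sqrt{3}}{2} \approx -101.5 + 90.933 i$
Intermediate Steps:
$T{\left(j,h \right)} = 18 + \frac{12 \left(4 + h\right)}{j}$ ($T{\left(j,h \right)} = 18 - 6 \frac{h + 4}{j + j} \left(-4\right) = 18 - 6 \frac{4 + h}{2 j} \left(-4\right) = 18 - 6 \left(- \frac{2 \left(4 + h\right)}{j}\right) = 18 + \frac{12 \left(4 + h\right)}{j}$)
$L{\left(K \right)} = -2 + \sqrt{2} \sqrt{K}$ ($L{\left(K \right)} = -2 + \sqrt{K + K} = -2 + \sqrt{2 K} = -2 + \sqrt{2} \sqrt{K}$)
$L{\left(-6 \right)} T{\left(-16,-15 \right)} - 49 = \left(-2 + \sqrt{2} \sqrt{-6}\right) \frac{6 \left(8 + 2 \left(-15\right) + 3 \left(-16\right)\right)}{-16} - 49 = \left(-2 + \sqrt{2} i \sqrt{6}\right) 6 \left(- \frac{1}{16}\right) \left(8 - 30 - 48\right) - 49 = \left(-2 + 2 i \sqrt{3}\right) 6 \left(- \frac{1}{16}\right) \left(-70\right) - 49 = \left(-2 + 2 i \sqrt{3}\right) \frac{105}{4} - 49 = \left(- \frac{105}{2} + \frac{105 i \sqrt{3}}{2}\right) - 49 = - \frac{203}{2} + \frac{105 i \sqrt{3}}{2}$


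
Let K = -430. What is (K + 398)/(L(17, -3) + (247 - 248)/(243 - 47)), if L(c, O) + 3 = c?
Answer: -6272/2743 ≈ -2.2865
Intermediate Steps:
L(c, O) = -3 + c
(K + 398)/(L(17, -3) + (247 - 248)/(243 - 47)) = (-430 + 398)/((-3 + 17) + (247 - 248)/(243 - 47)) = -32/(14 - 1/196) = -32/2743/196 = -32*196/2743 = -6272/2743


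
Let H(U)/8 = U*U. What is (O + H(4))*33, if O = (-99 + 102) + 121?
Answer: 8316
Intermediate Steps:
H(U) = 8*U² (H(U) = 8*(U*U) = 8*U²)
O = 124 (O = 3 + 121 = 124)
(O + H(4))*33 = (124 + 8*4²)*33 = (124 + 8*16)*33 = (124 + 128)*33 = 252*33 = 8316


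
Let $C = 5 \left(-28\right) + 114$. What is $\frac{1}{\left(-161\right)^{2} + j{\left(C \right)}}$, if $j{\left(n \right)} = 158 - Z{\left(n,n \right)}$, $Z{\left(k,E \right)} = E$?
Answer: $\frac{1}{26105} \approx 3.8307 \cdot 10^{-5}$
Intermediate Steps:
$C = -26$ ($C = -140 + 114 = -26$)
$j{\left(n \right)} = 158 - n$
$\frac{1}{\left(-161\right)^{2} + j{\left(C \right)}} = \frac{1}{\left(-161\right)^{2} + \left(158 - -26\right)} = \frac{1}{25921 + \left(158 + 26\right)} = \frac{1}{25921 + 184} = \frac{1}{26105}$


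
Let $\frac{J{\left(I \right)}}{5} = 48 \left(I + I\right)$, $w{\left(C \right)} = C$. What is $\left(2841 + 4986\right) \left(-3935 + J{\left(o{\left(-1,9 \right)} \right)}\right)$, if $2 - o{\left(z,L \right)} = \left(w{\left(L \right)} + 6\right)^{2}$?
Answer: $-868601325$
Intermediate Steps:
$o{\left(z,L \right)} = 2 - \left(6 + L\right)^{2}$ ($o{\left(z,L \right)} = 2 - \left(L + 6\right)^{2} = 2 - \left(6 + L\right)^{2}$)
$J{\left(I \right)} = 480 I$ ($J{\left(I \right)} = 5 \cdot 48 \left(I + I\right) = 5 \cdot 48 \cdot 2 I = 5 \cdot 96 I = 480 I$)
$\left(2841 + 4986\right) \left(-3935 + J{\left(o{\left(-1,9 \right)} \right)}\right) = \left(2841 + 4986\right) \left(-3935 + 480 \left(2 - \left(6 + 9\right)^{2}\right)\right) = 7827 \left(-3935 + 480 \left(2 - 15^{2}\right)\right) = 7827 \left(-3935 + 480 \left(2 - 225\right)\right) = 7827 \left(-3935 + 480 \left(-223\right)\right) = 7827 \left(-3935 - 107040\right) = 7827 \left(-110975\right) = -868601325$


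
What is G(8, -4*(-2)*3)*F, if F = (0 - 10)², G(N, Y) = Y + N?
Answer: 3200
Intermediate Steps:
G(N, Y) = N + Y
F = 100 (F = (-10)² = 100)
G(8, -4*(-2)*3)*F = (8 - 4*(-2)*3)*100 = (8 + 8*3)*100 = (8 + 24)*100 = 32*100 = 3200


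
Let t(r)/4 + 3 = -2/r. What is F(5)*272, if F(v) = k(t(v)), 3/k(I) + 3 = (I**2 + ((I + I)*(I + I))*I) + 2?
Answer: -102000/1234733 ≈ -0.082609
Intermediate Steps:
t(r) = -12 - 8/r (t(r) = -12 + 4*(-2/r) = -12 - 8/r)
k(I) = 3/(-1 + I**2 + 4*I**3) (k(I) = 3/(-3 + ((I**2 + ((I + I)*(I + I))*I) + 2)) = 3/(-3 + ((I**2 + ((2*I)*(2*I))*I) + 2)) = 3/(-3 + ((I**2 + (4*I**2)*I) + 2)) = 3/(-3 + ((I**2 + 4*I**3) + 2)) = 3/(-3 + (2 + I**2 + 4*I**3)) = 3/(-1 + I**2 + 4*I**3))
F(v) = 3/(-1 + (-12 - 8/v)**2 + 4*(-12 - 8/v)**3)
F(5)*272 = -3*5**3/(2048 + 6769*5**3 + 9152*5 + 13632*5**2)*272 = -3*125/(2048 + 6769*125 + 45760 + 13632*25)*272 = -3*125/(2048 + 846125 + 45760 + 340800)*272 = -3*125/1234733*272 = -3*125*1/1234733*272 = -375/1234733*272 = -102000/1234733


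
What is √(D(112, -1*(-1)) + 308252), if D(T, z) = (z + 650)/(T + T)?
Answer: √19728314/8 ≈ 555.21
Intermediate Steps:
D(T, z) = (650 + z)/(2*T) (D(T, z) = (650 + z)/((2*T)) = (650 + z)*(1/(2*T)) = (650 + z)/(2*T))
√(D(112, -1*(-1)) + 308252) = √((½)*(650 - 1*(-1))/112 + 308252) = √((½)*(1/112)*(650 + 1) + 308252) = √((½)*(1/112)*651 + 308252) = √(93/32 + 308252) = √(9864157/32) = √19728314/8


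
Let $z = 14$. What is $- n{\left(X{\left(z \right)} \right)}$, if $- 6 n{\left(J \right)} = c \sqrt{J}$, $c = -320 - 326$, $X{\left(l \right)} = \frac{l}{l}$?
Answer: $- \frac{323}{3} \approx -107.67$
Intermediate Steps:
$X{\left(l \right)} = 1$
$c = -646$
$n{\left(J \right)} = \frac{323 \sqrt{J}}{3}$ ($n{\left(J \right)} = - \frac{\left(-646\right) \sqrt{J}}{6} = \frac{323 \sqrt{J}}{3}$)
$- n{\left(X{\left(z \right)} \right)} = - \frac{323 \sqrt{1}}{3} = - \frac{323 \cdot 1}{3} = \left(-1\right) \frac{323}{3} = - \frac{323}{3}$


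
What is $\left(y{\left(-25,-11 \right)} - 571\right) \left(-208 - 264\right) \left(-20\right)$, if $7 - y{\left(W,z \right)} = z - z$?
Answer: $-5324160$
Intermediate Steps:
$y{\left(W,z \right)} = 7$ ($y{\left(W,z \right)} = 7 - \left(z - z\right) = 7 - 0 = 7 + 0 = 7$)
$\left(y{\left(-25,-11 \right)} - 571\right) \left(-208 - 264\right) \left(-20\right) = \left(7 - 571\right) \left(-208 - 264\right) \left(-20\right) = \left(-564\right) \left(-472\right) \left(-20\right) = 266208 \left(-20\right) = -5324160$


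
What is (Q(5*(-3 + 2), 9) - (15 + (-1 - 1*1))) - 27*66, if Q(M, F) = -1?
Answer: -1796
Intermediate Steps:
(Q(5*(-3 + 2), 9) - (15 + (-1 - 1*1))) - 27*66 = (-1 - (15 + (-1 - 1*1))) - 27*66 = (-1 - (15 + (-1 - 1))) - 1782 = (-1 - (15 - 2)) - 1782 = (-1 - 1*13) - 1782 = (-1 - 13) - 1782 = -14 - 1782 = -1796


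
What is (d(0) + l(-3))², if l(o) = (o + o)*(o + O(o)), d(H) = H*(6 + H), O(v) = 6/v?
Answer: 900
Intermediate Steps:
l(o) = 2*o*(o + 6/o) (l(o) = (o + o)*(o + 6/o) = (2*o)*(o + 6/o) = 2*o*(o + 6/o))
(d(0) + l(-3))² = (0*(6 + 0) + (12 + 2*(-3)²))² = (0*6 + (12 + 2*9))² = (0 + (12 + 18))² = (0 + 30)² = 30² = 900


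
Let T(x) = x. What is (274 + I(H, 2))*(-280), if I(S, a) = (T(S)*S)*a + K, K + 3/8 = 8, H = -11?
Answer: -146615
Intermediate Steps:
K = 61/8 (K = -3/8 + 8 = 61/8 ≈ 7.6250)
I(S, a) = 61/8 + a*S² (I(S, a) = (S*S)*a + 61/8 = S²*a + 61/8 = a*S² + 61/8 = 61/8 + a*S²)
(274 + I(H, 2))*(-280) = (274 + (61/8 + 2*(-11)²))*(-280) = (274 + (61/8 + 2*121))*(-280) = (274 + (61/8 + 242))*(-280) = (274 + 1997/8)*(-280) = (4189/8)*(-280) = -146615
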